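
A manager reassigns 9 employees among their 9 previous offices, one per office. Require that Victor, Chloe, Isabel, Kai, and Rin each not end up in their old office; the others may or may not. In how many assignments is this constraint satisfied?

205056

Let A_j be the event that the j-th constrained one is fixed. By inclusion-exclusion over the 5 events:
Σ_{j=0}^{5} (-1)^j C(5,j)(9-j)!
= C(5,0)·9! - C(5,1)·8! + C(5,2)·7! - C(5,3)·6! + C(5,4)·5! - C(5,5)·4!
= 362880 - 201600 + 50400 - 7200 + 600 - 24
= 205056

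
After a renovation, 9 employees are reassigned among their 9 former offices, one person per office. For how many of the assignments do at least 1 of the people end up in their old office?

Sum C(9,i)·!(9-i) for i = 1..9:
  i=1: C(9,1)·!8 = 9·14833 = 133497
  i=2: C(9,2)·!7 = 36·1854 = 66744
  i=3: C(9,3)·!6 = 84·265 = 22260
  i=4: C(9,4)·!5 = 126·44 = 5544
  i=5: C(9,5)·!4 = 126·9 = 1134
  i=6: C(9,6)·!3 = 84·2 = 168
  i=7: C(9,7)·!2 = 36·1 = 36
  i=8: C(9,8)·!1 = 9·0 = 0
  i=9: C(9,9)·!0 = 1·1 = 1
Total = 229384.

229384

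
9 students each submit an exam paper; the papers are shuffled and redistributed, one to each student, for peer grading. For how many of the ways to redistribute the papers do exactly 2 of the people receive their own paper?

66744

Pick the 2 fixed positions: C(9,2) = 36 ways.
The other 7 form a derangement: !7 = 1854.
Total: 36 × 1854 = 66744.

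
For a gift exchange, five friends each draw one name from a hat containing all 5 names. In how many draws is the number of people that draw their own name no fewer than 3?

11

Sum C(5,i)·!(5-i) for i = 3..5:
  i=3: C(5,3)·!2 = 10·1 = 10
  i=4: C(5,4)·!1 = 5·0 = 0
  i=5: C(5,5)·!0 = 1·1 = 1
Total = 11.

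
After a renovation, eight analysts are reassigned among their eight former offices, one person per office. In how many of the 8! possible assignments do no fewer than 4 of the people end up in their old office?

Sum C(8,i)·!(8-i) for i = 4..8:
  i=4: C(8,4)·!4 = 70·9 = 630
  i=5: C(8,5)·!3 = 56·2 = 112
  i=6: C(8,6)·!2 = 28·1 = 28
  i=7: C(8,7)·!1 = 8·0 = 0
  i=8: C(8,8)·!0 = 1·1 = 1
Total = 771.

771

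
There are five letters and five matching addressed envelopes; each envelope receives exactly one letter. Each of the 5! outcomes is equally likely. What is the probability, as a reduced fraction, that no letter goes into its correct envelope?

11/30

Favorable outcomes: !5 = 44.
Total outcomes: 5! = 120.
Probability = 44/120 = 11/30.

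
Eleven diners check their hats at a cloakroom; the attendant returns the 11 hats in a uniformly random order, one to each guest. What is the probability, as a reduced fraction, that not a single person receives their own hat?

1468457/3991680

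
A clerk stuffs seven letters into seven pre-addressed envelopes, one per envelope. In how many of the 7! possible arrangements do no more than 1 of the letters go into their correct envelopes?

Sum C(7,i)·!(7-i) for i = 0..1:
  i=0: C(7,0)·!7 = 1·1854 = 1854
  i=1: C(7,1)·!6 = 7·265 = 1855
Total = 3709.

3709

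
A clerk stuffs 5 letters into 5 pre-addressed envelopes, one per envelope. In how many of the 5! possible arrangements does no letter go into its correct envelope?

44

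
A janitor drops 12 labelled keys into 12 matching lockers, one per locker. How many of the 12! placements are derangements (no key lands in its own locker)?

Recurrence: !12 = 11·(!11 + !10).
!12 = 11·(14684570 + 1334961) = 11·16019531 = 176214841

176214841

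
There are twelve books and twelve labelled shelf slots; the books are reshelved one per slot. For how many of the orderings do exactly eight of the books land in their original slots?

4455

Choose which 8 of the 12 are fixed: C(12,8) = 495.
The other 4 form a derangement: !4 = 9.
Total: 495 × 9 = 4455.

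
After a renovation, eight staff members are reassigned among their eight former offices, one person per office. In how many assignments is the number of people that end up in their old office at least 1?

25487

Sum C(8,i)·!(8-i) for i = 1..8:
  i=1: C(8,1)·!7 = 8·1854 = 14832
  i=2: C(8,2)·!6 = 28·265 = 7420
  i=3: C(8,3)·!5 = 56·44 = 2464
  i=4: C(8,4)·!4 = 70·9 = 630
  i=5: C(8,5)·!3 = 56·2 = 112
  i=6: C(8,6)·!2 = 28·1 = 28
  i=7: C(8,7)·!1 = 8·0 = 0
  i=8: C(8,8)·!0 = 1·1 = 1
Total = 25487.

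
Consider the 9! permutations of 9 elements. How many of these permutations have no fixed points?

!9 = 9! · Σ_{k=0}^{9} (-1)^k/k!
= 9! - 9!/1! + 9!/2! - 9!/3! + 9!/4! - 9!/5! + 9!/6! - 9!/7! + 9!/8! - 9!/9!
= 362880 - 362880 + 181440 - 60480 + 15120 - 3024 + 504 - 72 + 9 - 1
= 133496

133496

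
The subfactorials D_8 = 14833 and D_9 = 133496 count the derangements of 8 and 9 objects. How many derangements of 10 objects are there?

D_10 = (10-1)·(D_9 + D_8) = 9·(133496 + 14833) = 9·148329 = 1334961.

1334961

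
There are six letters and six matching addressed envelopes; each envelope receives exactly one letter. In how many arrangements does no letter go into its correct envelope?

265

By inclusion-exclusion, !6 = Σ (-1)^k · 6!/k! for k=0..6
= 6! - 6!/1! + 6!/2! - 6!/3! + 6!/4! - 6!/5! + 6!/6!
= 720 - 720 + 360 - 120 + 30 - 6 + 1
= 265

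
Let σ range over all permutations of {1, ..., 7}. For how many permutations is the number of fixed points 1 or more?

# with exactly i fixed is C(7,i)·!(7-i); sum over i=1..7:
  i=1: C(7,1)·!6 = 7·265 = 1855
  i=2: C(7,2)·!5 = 21·44 = 924
  i=3: C(7,3)·!4 = 35·9 = 315
  i=4: C(7,4)·!3 = 35·2 = 70
  i=5: C(7,5)·!2 = 21·1 = 21
  i=6: C(7,6)·!1 = 7·0 = 0
  i=7: C(7,7)·!0 = 1·1 = 1
Total = 3186.

3186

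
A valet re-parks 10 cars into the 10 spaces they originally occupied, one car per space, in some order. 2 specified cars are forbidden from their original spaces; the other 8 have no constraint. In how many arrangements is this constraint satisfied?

Inclusion-exclusion on the 2 forbidden self-matches:
Σ_{j=0}^{2} (-1)^j C(2,j)(10-j)!
= C(2,0)·10! - C(2,1)·9! + C(2,2)·8!
= 3628800 - 725760 + 40320
= 2943360

2943360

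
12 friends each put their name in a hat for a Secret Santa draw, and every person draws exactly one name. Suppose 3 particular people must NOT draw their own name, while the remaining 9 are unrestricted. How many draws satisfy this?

369774720

Let A_j be the event that the j-th constrained one is fixed. By inclusion-exclusion over the 3 events:
Σ_{j=0}^{3} (-1)^j C(3,j)(12-j)!
= C(3,0)·12! - C(3,1)·11! + C(3,2)·10! - C(3,3)·9!
= 479001600 - 119750400 + 10886400 - 362880
= 369774720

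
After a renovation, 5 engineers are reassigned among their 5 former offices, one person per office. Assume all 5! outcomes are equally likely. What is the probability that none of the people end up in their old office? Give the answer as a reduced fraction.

11/30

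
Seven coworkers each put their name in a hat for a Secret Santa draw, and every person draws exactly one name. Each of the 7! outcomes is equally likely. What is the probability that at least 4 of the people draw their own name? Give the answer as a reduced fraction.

23/1260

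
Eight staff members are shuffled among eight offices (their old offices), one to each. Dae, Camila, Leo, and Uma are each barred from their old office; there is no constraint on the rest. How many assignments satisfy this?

24024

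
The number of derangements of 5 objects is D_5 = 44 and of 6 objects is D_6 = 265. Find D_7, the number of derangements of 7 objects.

1854

D_7 = (7-1)·(D_6 + D_5) = 6·(265 + 44) = 6·309 = 1854.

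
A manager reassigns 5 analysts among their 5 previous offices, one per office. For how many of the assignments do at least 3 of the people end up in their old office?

# with exactly i fixed is C(5,i)·!(5-i); sum over i=3..5:
  i=3: C(5,3)·!2 = 10·1 = 10
  i=4: C(5,4)·!1 = 5·0 = 0
  i=5: C(5,5)·!0 = 1·1 = 1
Total = 11.

11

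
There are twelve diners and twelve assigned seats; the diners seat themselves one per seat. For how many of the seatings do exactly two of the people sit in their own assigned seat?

88107426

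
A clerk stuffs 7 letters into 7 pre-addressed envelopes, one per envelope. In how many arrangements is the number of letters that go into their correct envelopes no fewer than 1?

3186

Sum C(7,i)·!(7-i) for i = 1..7:
  i=1: C(7,1)·!6 = 7·265 = 1855
  i=2: C(7,2)·!5 = 21·44 = 924
  i=3: C(7,3)·!4 = 35·9 = 315
  i=4: C(7,4)·!3 = 35·2 = 70
  i=5: C(7,5)·!2 = 21·1 = 21
  i=6: C(7,6)·!1 = 7·0 = 0
  i=7: C(7,7)·!0 = 1·1 = 1
Total = 3186.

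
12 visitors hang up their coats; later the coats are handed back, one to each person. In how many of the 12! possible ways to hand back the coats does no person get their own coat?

!12 is the nearest integer to 12!/e.
12! = 479001600, and 479001600/e ≈ 176214840.93, so !12 = 176214841.

176214841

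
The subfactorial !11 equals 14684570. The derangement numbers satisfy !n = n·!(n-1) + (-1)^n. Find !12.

!12 = 12·14684570 + 1 = 176214841.

176214841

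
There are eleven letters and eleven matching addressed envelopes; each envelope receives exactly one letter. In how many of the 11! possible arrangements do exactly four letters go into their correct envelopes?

611820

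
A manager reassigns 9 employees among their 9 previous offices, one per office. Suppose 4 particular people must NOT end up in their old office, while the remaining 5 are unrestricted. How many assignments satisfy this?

Inclusion-exclusion on the 4 forbidden self-matches:
Σ_{j=0}^{4} (-1)^j C(4,j)(9-j)!
= C(4,0)·9! - C(4,1)·8! + C(4,2)·7! - C(4,3)·6! + C(4,4)·5!
= 362880 - 161280 + 30240 - 2880 + 120
= 229080

229080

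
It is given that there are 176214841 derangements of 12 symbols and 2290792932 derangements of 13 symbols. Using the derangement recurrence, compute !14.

!14 = (14-1)·(!13 + !12) = 13·(2290792932 + 176214841) = 13·2467007773 = 32071101049.

32071101049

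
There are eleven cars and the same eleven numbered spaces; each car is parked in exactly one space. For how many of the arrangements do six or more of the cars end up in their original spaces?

23684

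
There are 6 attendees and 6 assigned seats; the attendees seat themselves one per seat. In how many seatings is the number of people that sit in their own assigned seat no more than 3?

# with exactly i fixed is C(6,i)·!(6-i); sum over i=0..3:
  i=0: C(6,0)·!6 = 1·265 = 265
  i=1: C(6,1)·!5 = 6·44 = 264
  i=2: C(6,2)·!4 = 15·9 = 135
  i=3: C(6,3)·!3 = 20·2 = 40
Total = 704.

704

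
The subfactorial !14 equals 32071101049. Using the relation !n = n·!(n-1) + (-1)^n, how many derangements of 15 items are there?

481066515734

!15 = 15·32071101049 - 1 = 481066515734.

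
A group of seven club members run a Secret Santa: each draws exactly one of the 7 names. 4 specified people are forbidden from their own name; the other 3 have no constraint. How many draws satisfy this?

2790

Let A_j be the event that the j-th constrained one is fixed. By inclusion-exclusion over the 4 events:
Σ_{j=0}^{4} (-1)^j C(4,j)(7-j)!
= C(4,0)·7! - C(4,1)·6! + C(4,2)·5! - C(4,3)·4! + C(4,4)·3!
= 5040 - 2880 + 720 - 96 + 6
= 2790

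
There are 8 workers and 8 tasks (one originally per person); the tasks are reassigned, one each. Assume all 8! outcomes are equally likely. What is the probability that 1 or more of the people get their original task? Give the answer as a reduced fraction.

Favorable outcomes: Σ_{i≥1} C(8,i)·!(8-i) = 8·1854 + 28·265 + 56·44 + 70·9 + 56·2 + 28·1 + 8·0 + 1·1 = 25487.
Total outcomes: 8! = 40320.
Probability = 25487/40320 = 3641/5760.

3641/5760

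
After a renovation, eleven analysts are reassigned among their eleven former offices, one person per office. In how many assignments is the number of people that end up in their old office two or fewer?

36711421

Sum C(11,i)·!(11-i) for i = 0..2:
  i=0: C(11,0)·!11 = 1·14684570 = 14684570
  i=1: C(11,1)·!10 = 11·1334961 = 14684571
  i=2: C(11,2)·!9 = 55·133496 = 7342280
Total = 36711421.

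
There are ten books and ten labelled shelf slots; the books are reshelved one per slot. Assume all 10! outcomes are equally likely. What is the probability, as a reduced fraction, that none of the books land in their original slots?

16481/44800

Favorable outcomes: !10 = 1334961.
Total outcomes: 10! = 3628800.
Probability = 1334961/3628800 = 16481/44800.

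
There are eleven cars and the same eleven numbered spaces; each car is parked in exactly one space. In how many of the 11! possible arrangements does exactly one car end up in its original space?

14684571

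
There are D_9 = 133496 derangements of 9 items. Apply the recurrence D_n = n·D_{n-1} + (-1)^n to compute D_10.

D_10 = 10·133496 + 1 = 1334961.

1334961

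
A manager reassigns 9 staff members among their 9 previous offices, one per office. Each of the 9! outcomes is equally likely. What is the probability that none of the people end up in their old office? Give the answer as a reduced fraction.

16687/45360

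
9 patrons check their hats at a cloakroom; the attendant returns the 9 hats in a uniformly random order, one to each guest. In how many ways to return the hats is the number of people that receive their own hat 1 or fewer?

266993

# with exactly i fixed is C(9,i)·!(9-i); sum over i=0..1:
  i=0: C(9,0)·!9 = 1·133496 = 133496
  i=1: C(9,1)·!8 = 9·14833 = 133497
Total = 266993.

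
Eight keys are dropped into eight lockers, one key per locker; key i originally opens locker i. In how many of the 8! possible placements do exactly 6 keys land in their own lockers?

Pick the 6 fixed positions: C(8,6) = 28 ways.
The remaining 2 must be deranged: !2 = 1.
Total: 28 × 1 = 28.

28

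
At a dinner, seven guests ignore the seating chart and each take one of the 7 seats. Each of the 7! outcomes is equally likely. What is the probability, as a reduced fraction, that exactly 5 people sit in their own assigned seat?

1/240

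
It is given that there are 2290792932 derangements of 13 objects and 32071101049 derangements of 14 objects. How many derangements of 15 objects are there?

481066515734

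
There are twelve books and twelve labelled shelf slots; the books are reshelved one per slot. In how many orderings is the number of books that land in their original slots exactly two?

88107426

Choose which 2 of the 12 are fixed: C(12,2) = 66.
The remaining 10 must be deranged: !10 = 1334961.
Total: 66 × 1334961 = 88107426.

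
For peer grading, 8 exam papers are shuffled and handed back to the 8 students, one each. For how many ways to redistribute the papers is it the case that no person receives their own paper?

The subfactorial !8 = [8!/e] (nearest integer).
8! = 40320, and 40320/e ≈ 14832.90, so !8 = 14833.

14833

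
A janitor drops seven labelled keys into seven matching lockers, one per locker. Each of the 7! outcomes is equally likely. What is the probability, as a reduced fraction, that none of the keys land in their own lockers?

103/280

Favorable outcomes: !7 = 1854.
Total outcomes: 7! = 5040.
Probability = 1854/5040 = 103/280.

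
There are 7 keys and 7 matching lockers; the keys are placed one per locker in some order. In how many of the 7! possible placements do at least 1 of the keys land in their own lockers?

Sum C(7,i)·!(7-i) for i = 1..7:
  i=1: C(7,1)·!6 = 7·265 = 1855
  i=2: C(7,2)·!5 = 21·44 = 924
  i=3: C(7,3)·!4 = 35·9 = 315
  i=4: C(7,4)·!3 = 35·2 = 70
  i=5: C(7,5)·!2 = 21·1 = 21
  i=6: C(7,6)·!1 = 7·0 = 0
  i=7: C(7,7)·!0 = 1·1 = 1
Total = 3186.

3186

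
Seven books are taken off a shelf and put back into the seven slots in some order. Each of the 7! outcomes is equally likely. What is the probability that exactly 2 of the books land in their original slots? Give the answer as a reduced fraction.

11/60

Favorable outcomes: C(7,2)·!5 = 21·44 = 924.
Total outcomes: 7! = 5040.
Probability = 924/5040 = 11/60.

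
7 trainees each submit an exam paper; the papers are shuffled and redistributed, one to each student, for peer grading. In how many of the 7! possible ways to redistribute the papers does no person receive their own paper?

Use !n = (n-1)(!(n-1) + !(n-2)).
!7 = 6·(265 + 44) = 6·309 = 1854

1854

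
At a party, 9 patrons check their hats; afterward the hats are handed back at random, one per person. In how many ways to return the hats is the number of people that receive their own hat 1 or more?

Sum C(9,i)·!(9-i) for i = 1..9:
  i=1: C(9,1)·!8 = 9·14833 = 133497
  i=2: C(9,2)·!7 = 36·1854 = 66744
  i=3: C(9,3)·!6 = 84·265 = 22260
  i=4: C(9,4)·!5 = 126·44 = 5544
  i=5: C(9,5)·!4 = 126·9 = 1134
  i=6: C(9,6)·!3 = 84·2 = 168
  i=7: C(9,7)·!2 = 36·1 = 36
  i=8: C(9,8)·!1 = 9·0 = 0
  i=9: C(9,9)·!0 = 1·1 = 1
Total = 229384.

229384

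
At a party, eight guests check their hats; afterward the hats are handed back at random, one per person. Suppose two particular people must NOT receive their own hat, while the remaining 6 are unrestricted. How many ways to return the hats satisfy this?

30960

Inclusion-exclusion on the 2 forbidden self-matches:
Σ_{j=0}^{2} (-1)^j C(2,j)(8-j)!
= C(2,0)·8! - C(2,1)·7! + C(2,2)·6!
= 40320 - 10080 + 720
= 30960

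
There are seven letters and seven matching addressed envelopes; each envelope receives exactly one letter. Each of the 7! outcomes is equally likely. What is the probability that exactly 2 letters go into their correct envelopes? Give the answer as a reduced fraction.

Favorable outcomes: C(7,2)·!5 = 21·44 = 924.
Total outcomes: 7! = 5040.
Probability = 924/5040 = 11/60.

11/60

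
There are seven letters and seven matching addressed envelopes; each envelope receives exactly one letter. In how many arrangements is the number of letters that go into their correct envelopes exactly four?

Pick the 4 fixed positions: C(7,4) = 35 ways.
The remaining 3 must be deranged: !3 = 2.
Total: 35 × 2 = 70.

70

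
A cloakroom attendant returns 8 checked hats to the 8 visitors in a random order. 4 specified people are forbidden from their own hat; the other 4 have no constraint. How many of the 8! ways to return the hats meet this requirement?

24024

Inclusion-exclusion on the 4 forbidden self-matches:
Σ_{j=0}^{4} (-1)^j C(4,j)(8-j)!
= C(4,0)·8! - C(4,1)·7! + C(4,2)·6! - C(4,3)·5! + C(4,4)·4!
= 40320 - 20160 + 4320 - 480 + 24
= 24024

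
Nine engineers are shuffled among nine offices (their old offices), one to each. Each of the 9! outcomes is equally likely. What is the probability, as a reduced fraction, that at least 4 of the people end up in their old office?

Favorable outcomes: Σ_{i≥4} C(9,i)·!(9-i) = 126·44 + 126·9 + 84·2 + 36·1 + 9·0 + 1·1 = 6883.
Total outcomes: 9! = 362880.
Probability = 6883/362880 = 6883/362880.

6883/362880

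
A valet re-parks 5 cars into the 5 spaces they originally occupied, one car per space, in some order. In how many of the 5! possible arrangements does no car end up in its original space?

44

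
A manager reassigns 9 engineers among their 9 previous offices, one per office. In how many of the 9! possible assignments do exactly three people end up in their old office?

22260

Choose which 3 of the 9 are fixed: C(9,3) = 84.
The other 6 form a derangement: !6 = 265.
Total: 84 × 265 = 22260.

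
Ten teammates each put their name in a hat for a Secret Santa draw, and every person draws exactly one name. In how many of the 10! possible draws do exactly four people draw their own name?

55650

Pick the 4 fixed positions: C(10,4) = 210 ways.
The remaining 6 must be deranged: !6 = 265.
Total: 210 × 265 = 55650.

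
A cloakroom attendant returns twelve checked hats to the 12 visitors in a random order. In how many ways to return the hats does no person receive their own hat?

176214841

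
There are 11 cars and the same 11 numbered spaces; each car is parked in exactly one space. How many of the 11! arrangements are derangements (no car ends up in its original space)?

The subfactorial !11 = [11!/e] (nearest integer).
11! = 39916800, and 39916800/e ≈ 14684570.08, so !11 = 14684570.

14684570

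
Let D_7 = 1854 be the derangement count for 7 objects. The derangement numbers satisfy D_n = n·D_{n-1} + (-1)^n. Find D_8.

14833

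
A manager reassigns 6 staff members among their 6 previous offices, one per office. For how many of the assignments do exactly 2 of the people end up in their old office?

135

Choose which 2 of the 6 are fixed: C(6,2) = 15.
The other 4 form a derangement: !4 = 9.
Total: 15 × 9 = 135.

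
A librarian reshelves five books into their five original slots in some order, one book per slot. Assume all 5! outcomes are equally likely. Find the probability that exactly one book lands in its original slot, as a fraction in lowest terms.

3/8

Favorable outcomes: C(5,1)·!4 = 5·9 = 45.
Total outcomes: 5! = 120.
Probability = 45/120 = 3/8.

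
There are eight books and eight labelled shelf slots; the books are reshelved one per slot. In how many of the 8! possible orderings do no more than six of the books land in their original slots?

40319

Sum C(8,i)·!(8-i) for i = 0..6:
  i=0: C(8,0)·!8 = 1·14833 = 14833
  i=1: C(8,1)·!7 = 8·1854 = 14832
  i=2: C(8,2)·!6 = 28·265 = 7420
  i=3: C(8,3)·!5 = 56·44 = 2464
  i=4: C(8,4)·!4 = 70·9 = 630
  i=5: C(8,5)·!3 = 56·2 = 112
  i=6: C(8,6)·!2 = 28·1 = 28
Total = 40319.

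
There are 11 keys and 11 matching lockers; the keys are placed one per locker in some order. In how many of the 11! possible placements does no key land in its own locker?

14684570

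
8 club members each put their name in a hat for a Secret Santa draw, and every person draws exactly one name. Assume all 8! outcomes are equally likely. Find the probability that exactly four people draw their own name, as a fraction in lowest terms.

Favorable outcomes: C(8,4)·!4 = 70·9 = 630.
Total outcomes: 8! = 40320.
Probability = 630/40320 = 1/64.

1/64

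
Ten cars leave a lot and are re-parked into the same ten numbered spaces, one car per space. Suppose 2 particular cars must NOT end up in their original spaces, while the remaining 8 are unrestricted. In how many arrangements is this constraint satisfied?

Inclusion-exclusion on the 2 forbidden self-matches:
Σ_{j=0}^{2} (-1)^j C(2,j)(10-j)!
= C(2,0)·10! - C(2,1)·9! + C(2,2)·8!
= 3628800 - 725760 + 40320
= 2943360

2943360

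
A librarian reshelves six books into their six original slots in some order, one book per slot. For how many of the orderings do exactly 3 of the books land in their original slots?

Choose which 3 of the 6 are fixed: C(6,3) = 20.
The remaining 3 must be deranged: !3 = 2.
Total: 20 × 2 = 40.

40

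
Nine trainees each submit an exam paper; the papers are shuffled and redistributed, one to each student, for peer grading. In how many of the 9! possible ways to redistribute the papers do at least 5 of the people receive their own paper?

1339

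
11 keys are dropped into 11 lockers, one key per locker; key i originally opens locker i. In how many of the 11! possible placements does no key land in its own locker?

14684570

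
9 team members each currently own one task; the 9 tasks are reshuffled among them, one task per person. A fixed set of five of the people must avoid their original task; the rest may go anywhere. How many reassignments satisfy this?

205056

Let A_j be the event that the j-th constrained one is fixed. By inclusion-exclusion over the 5 events:
Σ_{j=0}^{5} (-1)^j C(5,j)(9-j)!
= C(5,0)·9! - C(5,1)·8! + C(5,2)·7! - C(5,3)·6! + C(5,4)·5! - C(5,5)·4!
= 362880 - 201600 + 50400 - 7200 + 600 - 24
= 205056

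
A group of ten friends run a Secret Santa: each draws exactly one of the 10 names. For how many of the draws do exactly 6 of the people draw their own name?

1890

Choose which 6 of the 10 are fixed: C(10,6) = 210.
The other 4 form a derangement: !4 = 9.
Total: 210 × 9 = 1890.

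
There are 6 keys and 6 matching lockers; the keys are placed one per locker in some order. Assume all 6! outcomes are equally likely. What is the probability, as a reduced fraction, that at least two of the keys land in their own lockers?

191/720

Favorable outcomes: Σ_{i≥2} C(6,i)·!(6-i) = 15·9 + 20·2 + 15·1 + 6·0 + 1·1 = 191.
Total outcomes: 6! = 720.
Probability = 191/720 = 191/720.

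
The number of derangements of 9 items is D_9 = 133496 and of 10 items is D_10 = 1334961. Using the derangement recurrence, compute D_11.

D_11 = (11-1)·(D_10 + D_9) = 10·(1334961 + 133496) = 10·1468457 = 14684570.

14684570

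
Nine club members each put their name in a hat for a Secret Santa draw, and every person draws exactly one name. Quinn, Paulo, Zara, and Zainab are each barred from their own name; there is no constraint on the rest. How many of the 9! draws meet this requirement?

Inclusion-exclusion on the 4 forbidden self-matches:
Σ_{j=0}^{4} (-1)^j C(4,j)(9-j)!
= C(4,0)·9! - C(4,1)·8! + C(4,2)·7! - C(4,3)·6! + C(4,4)·5!
= 362880 - 161280 + 30240 - 2880 + 120
= 229080

229080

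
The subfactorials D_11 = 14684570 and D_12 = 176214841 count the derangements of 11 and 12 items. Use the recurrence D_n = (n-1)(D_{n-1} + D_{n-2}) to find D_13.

D_13 = (13-1)·(D_12 + D_11) = 12·(176214841 + 14684570) = 12·190899411 = 2290792932.

2290792932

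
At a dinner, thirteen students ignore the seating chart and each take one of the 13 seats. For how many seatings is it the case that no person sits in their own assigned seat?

2290792932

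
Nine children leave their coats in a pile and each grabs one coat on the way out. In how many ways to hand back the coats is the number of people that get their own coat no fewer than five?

1339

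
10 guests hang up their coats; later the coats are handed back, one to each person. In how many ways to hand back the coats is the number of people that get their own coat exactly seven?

240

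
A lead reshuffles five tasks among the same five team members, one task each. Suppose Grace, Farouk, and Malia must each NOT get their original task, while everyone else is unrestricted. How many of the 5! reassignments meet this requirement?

Let A_j be the event that the j-th constrained one is fixed. By inclusion-exclusion over the 3 events:
Σ_{j=0}^{3} (-1)^j C(3,j)(5-j)!
= C(3,0)·5! - C(3,1)·4! + C(3,2)·3! - C(3,3)·2!
= 120 - 72 + 18 - 2
= 64

64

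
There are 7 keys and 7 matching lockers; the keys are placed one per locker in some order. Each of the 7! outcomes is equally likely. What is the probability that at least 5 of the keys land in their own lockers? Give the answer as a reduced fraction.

Favorable outcomes: Σ_{i≥5} C(7,i)·!(7-i) = 21·1 + 7·0 + 1·1 = 22.
Total outcomes: 7! = 5040.
Probability = 22/5040 = 11/2520.

11/2520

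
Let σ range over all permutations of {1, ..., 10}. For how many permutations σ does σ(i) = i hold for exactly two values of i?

Pick the 2 fixed positions: C(10,2) = 45 ways.
The remaining 8 must be deranged: !8 = 14833.
Total: 45 × 14833 = 667485.

667485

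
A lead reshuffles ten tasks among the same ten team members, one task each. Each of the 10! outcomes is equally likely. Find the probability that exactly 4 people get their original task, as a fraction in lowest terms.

53/3456

Favorable outcomes: C(10,4)·!6 = 210·265 = 55650.
Total outcomes: 10! = 3628800.
Probability = 55650/3628800 = 53/3456.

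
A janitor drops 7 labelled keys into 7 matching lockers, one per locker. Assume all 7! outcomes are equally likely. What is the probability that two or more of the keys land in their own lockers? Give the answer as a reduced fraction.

1331/5040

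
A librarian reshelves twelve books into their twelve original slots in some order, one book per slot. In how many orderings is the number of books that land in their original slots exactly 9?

440

Choose which 9 of the 12 are fixed: C(12,9) = 220.
The other 3 form a derangement: !3 = 2.
Total: 220 × 2 = 440.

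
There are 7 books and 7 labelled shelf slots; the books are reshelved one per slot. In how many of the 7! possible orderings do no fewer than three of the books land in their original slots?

407

Sum C(7,i)·!(7-i) for i = 3..7:
  i=3: C(7,3)·!4 = 35·9 = 315
  i=4: C(7,4)·!3 = 35·2 = 70
  i=5: C(7,5)·!2 = 21·1 = 21
  i=6: C(7,6)·!1 = 7·0 = 0
  i=7: C(7,7)·!0 = 1·1 = 1
Total = 407.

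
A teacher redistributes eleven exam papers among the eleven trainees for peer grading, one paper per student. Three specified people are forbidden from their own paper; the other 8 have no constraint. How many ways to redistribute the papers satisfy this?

30078720

Inclusion-exclusion on the 3 forbidden self-matches:
Σ_{j=0}^{3} (-1)^j C(3,j)(11-j)!
= C(3,0)·11! - C(3,1)·10! + C(3,2)·9! - C(3,3)·8!
= 39916800 - 10886400 + 1088640 - 40320
= 30078720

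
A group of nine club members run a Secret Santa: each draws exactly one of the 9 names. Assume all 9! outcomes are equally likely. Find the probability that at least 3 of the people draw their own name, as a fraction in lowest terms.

29143/362880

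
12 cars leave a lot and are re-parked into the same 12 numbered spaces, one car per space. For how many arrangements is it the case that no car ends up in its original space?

!12 = 12! · Σ_{k=0}^{12} (-1)^k/k!
= 12! - 12!/1! + 12!/2! - 12!/3! + 12!/4! - 12!/5! + 12!/6! - 12!/7! + 12!/8! - 12!/9! + 12!/10! - 12!/11! + 12!/12!
= 479001600 - 479001600 + 239500800 - 79833600 + 19958400 - 3991680 + 665280 - 95040 + 11880 - 1320 + 132 - 12 + 1
= 176214841

176214841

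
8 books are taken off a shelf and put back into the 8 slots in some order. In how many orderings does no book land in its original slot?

14833

Use !n = n·!(n-1) + (-1)^n.
!8 = 8·1854 + 1 = 14833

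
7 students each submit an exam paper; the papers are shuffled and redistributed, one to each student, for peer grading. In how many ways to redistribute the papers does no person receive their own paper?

1854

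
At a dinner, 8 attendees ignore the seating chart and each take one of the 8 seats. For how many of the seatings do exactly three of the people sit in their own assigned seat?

2464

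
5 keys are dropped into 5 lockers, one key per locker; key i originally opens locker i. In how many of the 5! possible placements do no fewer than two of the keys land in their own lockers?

Sum C(5,i)·!(5-i) for i = 2..5:
  i=2: C(5,2)·!3 = 10·2 = 20
  i=3: C(5,3)·!2 = 10·1 = 10
  i=4: C(5,4)·!1 = 5·0 = 0
  i=5: C(5,5)·!0 = 1·1 = 1
Total = 31.

31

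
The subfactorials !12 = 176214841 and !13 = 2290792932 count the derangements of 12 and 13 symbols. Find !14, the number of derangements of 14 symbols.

32071101049

!14 = (14-1)·(!13 + !12) = 13·(2290792932 + 176214841) = 13·2467007773 = 32071101049.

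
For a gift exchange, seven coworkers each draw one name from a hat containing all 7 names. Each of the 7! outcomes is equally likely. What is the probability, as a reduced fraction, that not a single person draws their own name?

Favorable outcomes: !7 = 1854.
Total outcomes: 7! = 5040.
Probability = 1854/5040 = 103/280.

103/280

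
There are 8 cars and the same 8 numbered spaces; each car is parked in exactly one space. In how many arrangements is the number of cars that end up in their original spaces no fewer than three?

3235

Sum C(8,i)·!(8-i) for i = 3..8:
  i=3: C(8,3)·!5 = 56·44 = 2464
  i=4: C(8,4)·!4 = 70·9 = 630
  i=5: C(8,5)·!3 = 56·2 = 112
  i=6: C(8,6)·!2 = 28·1 = 28
  i=7: C(8,7)·!1 = 8·0 = 0
  i=8: C(8,8)·!0 = 1·1 = 1
Total = 3235.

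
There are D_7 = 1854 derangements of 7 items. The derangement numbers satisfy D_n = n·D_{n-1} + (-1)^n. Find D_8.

14833

D_8 = 8·1854 + 1 = 14833.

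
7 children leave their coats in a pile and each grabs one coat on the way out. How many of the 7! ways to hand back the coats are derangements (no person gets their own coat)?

1854

Use !n = (n-1)(!(n-1) + !(n-2)).
!7 = 6·(265 + 44) = 6·309 = 1854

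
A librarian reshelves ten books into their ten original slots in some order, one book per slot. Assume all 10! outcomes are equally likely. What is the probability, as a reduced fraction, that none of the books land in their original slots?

Favorable outcomes: !10 = 1334961.
Total outcomes: 10! = 3628800.
Probability = 1334961/3628800 = 16481/44800.

16481/44800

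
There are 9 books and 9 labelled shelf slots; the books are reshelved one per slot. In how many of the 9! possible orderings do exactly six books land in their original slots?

Choose which 6 of the 9 are fixed: C(9,6) = 84.
The remaining 3 must be deranged: !3 = 2.
Total: 84 × 2 = 168.

168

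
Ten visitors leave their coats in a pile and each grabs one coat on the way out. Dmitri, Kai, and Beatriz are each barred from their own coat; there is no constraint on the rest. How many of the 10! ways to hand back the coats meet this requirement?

Let A_j be the event that the j-th constrained one is fixed. By inclusion-exclusion over the 3 events:
Σ_{j=0}^{3} (-1)^j C(3,j)(10-j)!
= C(3,0)·10! - C(3,1)·9! + C(3,2)·8! - C(3,3)·7!
= 3628800 - 1088640 + 120960 - 5040
= 2656080

2656080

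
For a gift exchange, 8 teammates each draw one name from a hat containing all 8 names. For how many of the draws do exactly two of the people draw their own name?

7420

Pick the 2 fixed positions: C(8,2) = 28 ways.
The remaining 6 must be deranged: !6 = 265.
Total: 28 × 265 = 7420.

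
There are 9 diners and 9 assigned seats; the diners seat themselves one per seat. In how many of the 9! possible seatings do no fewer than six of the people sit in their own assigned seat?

# with exactly i fixed is C(9,i)·!(9-i); sum over i=6..9:
  i=6: C(9,6)·!3 = 84·2 = 168
  i=7: C(9,7)·!2 = 36·1 = 36
  i=8: C(9,8)·!1 = 9·0 = 0
  i=9: C(9,9)·!0 = 1·1 = 1
Total = 205.

205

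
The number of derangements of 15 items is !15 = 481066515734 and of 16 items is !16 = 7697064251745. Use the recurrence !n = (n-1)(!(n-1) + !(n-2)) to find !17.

!17 = (17-1)·(!16 + !15) = 16·(7697064251745 + 481066515734) = 16·8178130767479 = 130850092279664.

130850092279664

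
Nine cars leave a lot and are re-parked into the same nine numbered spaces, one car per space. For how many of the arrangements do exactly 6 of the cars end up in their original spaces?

168

Pick the 6 fixed positions: C(9,6) = 84 ways.
The remaining 3 must be deranged: !3 = 2.
Total: 84 × 2 = 168.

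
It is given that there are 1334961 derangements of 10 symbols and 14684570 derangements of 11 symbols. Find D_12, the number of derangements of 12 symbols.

D_12 = (12-1)·(D_11 + D_10) = 11·(14684570 + 1334961) = 11·16019531 = 176214841.

176214841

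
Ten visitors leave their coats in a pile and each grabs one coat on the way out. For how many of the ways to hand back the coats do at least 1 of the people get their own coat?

# with exactly i fixed is C(10,i)·!(10-i); sum over i=1..10:
  i=1: C(10,1)·!9 = 10·133496 = 1334960
  i=2: C(10,2)·!8 = 45·14833 = 667485
  i=3: C(10,3)·!7 = 120·1854 = 222480
  i=4: C(10,4)·!6 = 210·265 = 55650
  i=5: C(10,5)·!5 = 252·44 = 11088
  i=6: C(10,6)·!4 = 210·9 = 1890
  i=7: C(10,7)·!3 = 120·2 = 240
  i=8: C(10,8)·!2 = 45·1 = 45
  i=9: C(10,9)·!1 = 10·0 = 0
  i=10: C(10,10)·!0 = 1·1 = 1
Total = 2293839.

2293839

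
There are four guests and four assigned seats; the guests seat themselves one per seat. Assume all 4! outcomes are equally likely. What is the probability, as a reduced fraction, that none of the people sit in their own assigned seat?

Favorable outcomes: !4 = 9.
Total outcomes: 4! = 24.
Probability = 9/24 = 3/8.

3/8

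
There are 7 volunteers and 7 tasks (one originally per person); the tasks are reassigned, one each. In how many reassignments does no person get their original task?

1854

The subfactorial !7 = [7!/e] (nearest integer).
7! = 5040, and 5040/e ≈ 1854.11, so !7 = 1854.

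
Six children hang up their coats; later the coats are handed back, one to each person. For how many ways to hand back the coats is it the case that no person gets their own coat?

Use !n = n·!(n-1) + (-1)^n.
!6 = 6·44 + 1 = 265

265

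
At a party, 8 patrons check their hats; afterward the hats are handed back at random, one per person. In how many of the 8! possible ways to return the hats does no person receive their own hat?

14833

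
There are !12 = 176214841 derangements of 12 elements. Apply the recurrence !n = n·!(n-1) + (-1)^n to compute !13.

2290792932

!13 = 13·176214841 - 1 = 2290792932.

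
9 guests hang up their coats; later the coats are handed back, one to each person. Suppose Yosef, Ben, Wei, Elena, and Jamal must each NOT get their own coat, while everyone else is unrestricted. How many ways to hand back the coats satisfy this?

205056

Let A_j be the event that the j-th constrained one is fixed. By inclusion-exclusion over the 5 events:
Σ_{j=0}^{5} (-1)^j C(5,j)(9-j)!
= C(5,0)·9! - C(5,1)·8! + C(5,2)·7! - C(5,3)·6! + C(5,4)·5! - C(5,5)·4!
= 362880 - 201600 + 50400 - 7200 + 600 - 24
= 205056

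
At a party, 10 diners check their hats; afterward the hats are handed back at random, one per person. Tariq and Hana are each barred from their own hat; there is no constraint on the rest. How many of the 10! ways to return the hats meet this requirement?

Let A_j be the event that the j-th constrained one is fixed. By inclusion-exclusion over the 2 events:
Σ_{j=0}^{2} (-1)^j C(2,j)(10-j)!
= C(2,0)·10! - C(2,1)·9! + C(2,2)·8!
= 3628800 - 725760 + 40320
= 2943360

2943360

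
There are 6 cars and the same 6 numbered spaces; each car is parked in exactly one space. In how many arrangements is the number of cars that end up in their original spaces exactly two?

Choose which 2 of the 6 are fixed: C(6,2) = 15.
The other 4 form a derangement: !4 = 9.
Total: 15 × 9 = 135.

135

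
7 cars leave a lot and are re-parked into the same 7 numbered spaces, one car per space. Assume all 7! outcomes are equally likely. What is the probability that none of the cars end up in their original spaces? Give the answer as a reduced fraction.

103/280

Favorable outcomes: !7 = 1854.
Total outcomes: 7! = 5040.
Probability = 1854/5040 = 103/280.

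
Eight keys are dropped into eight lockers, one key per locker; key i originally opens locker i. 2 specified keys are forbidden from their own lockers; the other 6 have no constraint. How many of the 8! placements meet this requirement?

Let A_j be the event that the j-th constrained one is fixed. By inclusion-exclusion over the 2 events:
Σ_{j=0}^{2} (-1)^j C(2,j)(8-j)!
= C(2,0)·8! - C(2,1)·7! + C(2,2)·6!
= 40320 - 10080 + 720
= 30960

30960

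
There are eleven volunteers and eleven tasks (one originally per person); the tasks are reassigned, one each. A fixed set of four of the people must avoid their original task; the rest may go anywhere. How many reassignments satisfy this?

Inclusion-exclusion on the 4 forbidden self-matches:
Σ_{j=0}^{4} (-1)^j C(4,j)(11-j)!
= C(4,0)·11! - C(4,1)·10! + C(4,2)·9! - C(4,3)·8! + C(4,4)·7!
= 39916800 - 14515200 + 2177280 - 161280 + 5040
= 27422640

27422640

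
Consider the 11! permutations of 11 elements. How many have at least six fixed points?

# with exactly i fixed is C(11,i)·!(11-i); sum over i=6..11:
  i=6: C(11,6)·!5 = 462·44 = 20328
  i=7: C(11,7)·!4 = 330·9 = 2970
  i=8: C(11,8)·!3 = 165·2 = 330
  i=9: C(11,9)·!2 = 55·1 = 55
  i=10: C(11,10)·!1 = 11·0 = 0
  i=11: C(11,11)·!0 = 1·1 = 1
Total = 23684.

23684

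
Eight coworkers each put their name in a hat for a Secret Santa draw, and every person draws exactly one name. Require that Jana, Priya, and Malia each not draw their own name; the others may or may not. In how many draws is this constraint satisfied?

Let A_j be the event that the j-th constrained one is fixed. By inclusion-exclusion over the 3 events:
Σ_{j=0}^{3} (-1)^j C(3,j)(8-j)!
= C(3,0)·8! - C(3,1)·7! + C(3,2)·6! - C(3,3)·5!
= 40320 - 15120 + 2160 - 120
= 27240

27240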